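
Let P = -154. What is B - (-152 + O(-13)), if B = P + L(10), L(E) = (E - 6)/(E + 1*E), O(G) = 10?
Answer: -59/5 ≈ -11.800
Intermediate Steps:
L(E) = (-6 + E)/(2*E) (L(E) = (-6 + E)/(E + E) = (-6 + E)/((2*E)) = (-6 + E)*(1/(2*E)) = (-6 + E)/(2*E))
B = -769/5 (B = -154 + (½)*(-6 + 10)/10 = -154 + (½)*(⅒)*4 = -154 + ⅕ = -769/5 ≈ -153.80)
B - (-152 + O(-13)) = -769/5 - (-152 + 10) = -769/5 - 1*(-142) = -769/5 + 142 = -59/5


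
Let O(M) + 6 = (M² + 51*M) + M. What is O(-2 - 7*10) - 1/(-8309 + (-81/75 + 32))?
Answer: 296769193/206952 ≈ 1434.0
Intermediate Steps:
O(M) = -6 + M² + 52*M (O(M) = -6 + ((M² + 51*M) + M) = -6 + (M² + 52*M) = -6 + M² + 52*M)
O(-2 - 7*10) - 1/(-8309 + (-81/75 + 32)) = (-6 + (-2 - 7*10)² + 52*(-2 - 7*10)) - 1/(-8309 + (-81/75 + 32)) = (-6 + (-2 - 1*70)² + 52*(-2 - 1*70)) - 1/(-8309 + ((1/75)*(-81) + 32)) = (-6 + (-2 - 70)² + 52*(-2 - 70)) - 1/(-8309 + (-27/25 + 32)) = (-6 + (-72)² + 52*(-72)) - 1/(-8309 + 773/25) = (-6 + 5184 - 3744) - 1/(-206952/25) = 1434 - 1*(-25/206952) = 1434 + 25/206952 = 296769193/206952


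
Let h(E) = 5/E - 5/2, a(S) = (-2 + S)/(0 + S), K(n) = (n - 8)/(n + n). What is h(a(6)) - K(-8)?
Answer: 4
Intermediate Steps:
K(n) = (-8 + n)/(2*n) (K(n) = (-8 + n)/((2*n)) = (-8 + n)*(1/(2*n)) = (-8 + n)/(2*n))
a(S) = (-2 + S)/S
h(E) = -5/2 + 5/E (h(E) = 5/E - 5*½ = 5/E - 5/2 = -5/2 + 5/E)
h(a(6)) - K(-8) = (-5/2 + 5/(((-2 + 6)/6))) - (-8 - 8)/(2*(-8)) = (-5/2 + 5/(((⅙)*4))) - (-1)*(-16)/(2*8) = (-5/2 + 5/(⅔)) - 1*1 = (-5/2 + 5*(3/2)) - 1 = (-5/2 + 15/2) - 1 = 5 - 1 = 4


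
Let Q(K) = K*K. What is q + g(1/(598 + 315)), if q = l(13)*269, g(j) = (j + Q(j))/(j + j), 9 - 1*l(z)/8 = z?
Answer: -7858647/913 ≈ -8607.5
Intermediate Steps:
l(z) = 72 - 8*z
Q(K) = K²
g(j) = (j + j²)/(2*j) (g(j) = (j + j²)/(j + j) = (j + j²)/((2*j)) = (j + j²)*(1/(2*j)) = (j + j²)/(2*j))
q = -8608 (q = (72 - 8*13)*269 = (72 - 104)*269 = -32*269 = -8608)
q + g(1/(598 + 315)) = -8608 + (½ + 1/(2*(598 + 315))) = -8608 + (½ + (½)/913) = -8608 + (½ + (½)*(1/913)) = -8608 + (½ + 1/1826) = -8608 + 457/913 = -7858647/913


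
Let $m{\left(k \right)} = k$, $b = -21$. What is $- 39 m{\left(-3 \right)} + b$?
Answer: $96$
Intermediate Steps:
$- 39 m{\left(-3 \right)} + b = \left(-39\right) \left(-3\right) - 21 = 117 - 21 = 96$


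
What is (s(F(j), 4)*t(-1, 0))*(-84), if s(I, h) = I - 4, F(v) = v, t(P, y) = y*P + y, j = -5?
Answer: 0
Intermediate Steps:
t(P, y) = y + P*y (t(P, y) = P*y + y = y + P*y)
s(I, h) = -4 + I
(s(F(j), 4)*t(-1, 0))*(-84) = ((-4 - 5)*(0*(1 - 1)))*(-84) = -0*0*(-84) = -9*0*(-84) = 0*(-84) = 0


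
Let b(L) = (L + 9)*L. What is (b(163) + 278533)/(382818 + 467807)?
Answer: 306569/850625 ≈ 0.36040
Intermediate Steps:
b(L) = L*(9 + L) (b(L) = (9 + L)*L = L*(9 + L))
(b(163) + 278533)/(382818 + 467807) = (163*(9 + 163) + 278533)/(382818 + 467807) = (163*172 + 278533)/850625 = (28036 + 278533)*(1/850625) = 306569*(1/850625) = 306569/850625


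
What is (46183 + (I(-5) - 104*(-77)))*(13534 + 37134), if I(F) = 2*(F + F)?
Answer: 2744736228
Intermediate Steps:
I(F) = 4*F (I(F) = 2*(2*F) = 4*F)
(46183 + (I(-5) - 104*(-77)))*(13534 + 37134) = (46183 + (4*(-5) - 104*(-77)))*(13534 + 37134) = (46183 + (-20 + 8008))*50668 = (46183 + 7988)*50668 = 54171*50668 = 2744736228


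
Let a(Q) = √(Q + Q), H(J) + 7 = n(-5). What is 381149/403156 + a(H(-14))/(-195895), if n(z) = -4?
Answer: 381149/403156 - I*√22/195895 ≈ 0.94541 - 2.3944e-5*I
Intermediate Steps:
H(J) = -11 (H(J) = -7 - 4 = -11)
a(Q) = √2*√Q (a(Q) = √(2*Q) = √2*√Q)
381149/403156 + a(H(-14))/(-195895) = 381149/403156 + (√2*√(-11))/(-195895) = 381149*(1/403156) + (√2*(I*√11))*(-1/195895) = 381149/403156 + (I*√22)*(-1/195895) = 381149/403156 - I*√22/195895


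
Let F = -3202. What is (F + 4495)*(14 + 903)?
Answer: 1185681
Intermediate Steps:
(F + 4495)*(14 + 903) = (-3202 + 4495)*(14 + 903) = 1293*917 = 1185681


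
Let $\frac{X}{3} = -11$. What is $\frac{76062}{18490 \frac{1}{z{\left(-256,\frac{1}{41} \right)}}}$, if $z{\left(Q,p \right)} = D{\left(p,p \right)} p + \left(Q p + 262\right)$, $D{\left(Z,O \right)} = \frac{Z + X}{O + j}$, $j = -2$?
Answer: $\frac{10784552086}{10234215} \approx 1053.8$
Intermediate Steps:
$X = -33$ ($X = 3 \left(-11\right) = -33$)
$D{\left(Z,O \right)} = \frac{-33 + Z}{-2 + O}$ ($D{\left(Z,O \right)} = \frac{Z - 33}{O - 2} = \frac{-33 + Z}{-2 + O}$)
$z{\left(Q,p \right)} = 262 + Q p + \frac{p \left(-33 + p\right)}{-2 + p}$ ($z{\left(Q,p \right)} = \frac{-33 + p}{-2 + p} p + \left(Q p + 262\right) = \frac{p \left(-33 + p\right)}{-2 + p} + \left(262 + Q p\right) = 262 + Q p + \frac{p \left(-33 + p\right)}{-2 + p}$)
$\frac{76062}{18490 \frac{1}{z{\left(-256,\frac{1}{41} \right)}}} = \frac{76062}{18490 \frac{1}{\frac{1}{-2 + \frac{1}{41}} \left(\frac{-33 + \frac{1}{41}}{41} + \left(-2 + \frac{1}{41}\right) \left(262 - \frac{256}{41}\right)\right)}} = \frac{76062}{18490 \frac{1}{\frac{1}{- \frac{81}{41}} \left(\frac{1}{41} \left(- \frac{1352}{41}\right) - \frac{81 \left(262 - \frac{256}{41}\right)}{41}\right)}} = \frac{76062}{18490 \frac{1}{\left(- \frac{41}{81}\right) \left(- \frac{1352}{1681} - \frac{849366}{1681}\right)}} = \frac{76062}{18490 \frac{1}{\left(- \frac{41}{81}\right) \left(- \frac{850718}{1681}\right)}} = \frac{76062}{18490 \frac{1}{\frac{850718}{3321}}} = \frac{76062}{18490 \cdot \frac{3321}{850718}} = \frac{76062}{\frac{30702645}{425359}} = 76062 \cdot \frac{425359}{30702645} = \frac{10784552086}{10234215}$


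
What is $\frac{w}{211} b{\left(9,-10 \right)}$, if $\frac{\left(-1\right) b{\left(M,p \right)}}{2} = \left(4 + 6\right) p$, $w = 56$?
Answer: $\frac{11200}{211} \approx 53.081$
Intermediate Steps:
$b{\left(M,p \right)} = - 20 p$ ($b{\left(M,p \right)} = - 2 \left(4 + 6\right) p = - 2 \cdot 10 p = - 20 p$)
$\frac{w}{211} b{\left(9,-10 \right)} = \frac{56}{211} \left(\left(-20\right) \left(-10\right)\right) = 56 \cdot \frac{1}{211} \cdot 200 = \frac{56}{211} \cdot 200 = \frac{11200}{211}$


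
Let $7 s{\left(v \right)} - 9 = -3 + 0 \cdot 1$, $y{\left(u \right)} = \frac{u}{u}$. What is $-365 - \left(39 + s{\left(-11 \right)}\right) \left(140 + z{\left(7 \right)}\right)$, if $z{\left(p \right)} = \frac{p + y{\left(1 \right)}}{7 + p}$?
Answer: $- \frac{292421}{49} \approx -5967.8$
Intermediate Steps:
$y{\left(u \right)} = 1$
$z{\left(p \right)} = \frac{1 + p}{7 + p}$ ($z{\left(p \right)} = \frac{p + 1}{7 + p} = \frac{1 + p}{7 + p}$)
$s{\left(v \right)} = \frac{6}{7}$ ($s{\left(v \right)} = \frac{9}{7} + \frac{-3 + 0 \cdot 1}{7} = \frac{9}{7} + \frac{-3 + 0}{7} = \frac{9}{7} + \frac{1}{7} \left(-3\right) = \frac{9}{7} - \frac{3}{7} = \frac{6}{7}$)
$-365 - \left(39 + s{\left(-11 \right)}\right) \left(140 + z{\left(7 \right)}\right) = -365 - \left(39 + \frac{6}{7}\right) \left(140 + \frac{1 + 7}{7 + 7}\right) = -365 - \frac{279 \left(140 + \frac{1}{14} \cdot 8\right)}{7} = -365 - \frac{279 \left(140 + \frac{4}{7}\right)}{7} = -365 - \frac{279}{7} \cdot \frac{984}{7} = -365 - \frac{274536}{49} = - \frac{292421}{49}$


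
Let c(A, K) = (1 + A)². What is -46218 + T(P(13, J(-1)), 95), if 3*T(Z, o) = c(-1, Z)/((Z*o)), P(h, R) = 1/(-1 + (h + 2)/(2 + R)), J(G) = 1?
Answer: -46218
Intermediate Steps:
P(h, R) = 1/(-1 + (2 + h)/(2 + R))
T(Z, o) = 0 (T(Z, o) = ((1 - 1)²/((Z*o)))/3 = (0²*(1/(Z*o)))/3 = (0*(1/(Z*o)))/3 = (⅓)*0 = 0)
-46218 + T(P(13, J(-1)), 95) = -46218 + 0 = -46218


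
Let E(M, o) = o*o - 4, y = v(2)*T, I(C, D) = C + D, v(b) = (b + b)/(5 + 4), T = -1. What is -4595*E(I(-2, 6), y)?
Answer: 1415260/81 ≈ 17472.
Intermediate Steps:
v(b) = 2*b/9 (v(b) = (2*b)/9 = (2*b)*(⅑) = 2*b/9)
y = -4/9 (y = ((2/9)*2)*(-1) = (4/9)*(-1) = -4/9 ≈ -0.44444)
E(M, o) = -4 + o² (E(M, o) = o² - 4 = -4 + o²)
-4595*E(I(-2, 6), y) = -4595*(-4 + (-4/9)²) = -4595*(-4 + 16/81) = -4595*(-308/81) = 1415260/81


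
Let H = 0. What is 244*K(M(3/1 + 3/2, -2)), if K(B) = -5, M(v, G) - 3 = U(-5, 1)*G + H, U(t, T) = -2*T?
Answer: -1220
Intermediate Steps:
M(v, G) = 3 - 2*G (M(v, G) = 3 + ((-2*1)*G + 0) = 3 + (-2*G + 0) = 3 - 2*G)
244*K(M(3/1 + 3/2, -2)) = 244*(-5) = -1220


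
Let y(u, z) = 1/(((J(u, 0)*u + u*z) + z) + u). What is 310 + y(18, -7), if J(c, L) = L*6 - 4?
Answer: 57969/187 ≈ 309.99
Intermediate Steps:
J(c, L) = -4 + 6*L (J(c, L) = 6*L - 4 = -4 + 6*L)
y(u, z) = 1/(z - 3*u + u*z) (y(u, z) = 1/((((-4 + 6*0)*u + u*z) + z) + u) = 1/((((-4 + 0)*u + u*z) + z) + u) = 1/(((-4*u + u*z) + z) + u) = 1/((z - 4*u + u*z) + u) = 1/(z - 3*u + u*z))
310 + y(18, -7) = 310 + 1/(-7 - 3*18 + 18*(-7)) = 310 + 1/(-7 - 54 - 126) = 310 + 1/(-187) = 310 - 1/187 = 57969/187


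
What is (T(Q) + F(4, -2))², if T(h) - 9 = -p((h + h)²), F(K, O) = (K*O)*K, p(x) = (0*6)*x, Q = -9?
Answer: 529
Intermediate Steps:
p(x) = 0 (p(x) = 0*x = 0)
F(K, O) = O*K²
T(h) = 9 (T(h) = 9 - 1*0 = 9 + 0 = 9)
(T(Q) + F(4, -2))² = (9 - 2*4²)² = (9 - 2*16)² = (9 - 32)² = (-23)² = 529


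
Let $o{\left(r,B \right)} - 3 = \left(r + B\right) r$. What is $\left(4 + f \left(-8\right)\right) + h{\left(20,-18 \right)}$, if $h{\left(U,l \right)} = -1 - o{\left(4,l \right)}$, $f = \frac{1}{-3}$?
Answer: $\frac{176}{3} \approx 58.667$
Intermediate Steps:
$f = - \frac{1}{3} \approx -0.33333$
$o{\left(r,B \right)} = 3 + r \left(B + r\right)$ ($o{\left(r,B \right)} = 3 + \left(r + B\right) r = 3 + \left(B + r\right) r = 3 + r \left(B + r\right)$)
$h{\left(U,l \right)} = -20 - 4 l$ ($h{\left(U,l \right)} = -1 - \left(3 + 4^{2} + l 4\right) = -1 - \left(3 + 16 + 4 l\right) = -1 - \left(19 + 4 l\right) = -20 - 4 l$)
$\left(4 + f \left(-8\right)\right) + h{\left(20,-18 \right)} = \left(4 - - \frac{8}{3}\right) - -52 = \left(4 + \frac{8}{3}\right) + \left(-20 + 72\right) = \frac{20}{3} + 52 = \frac{176}{3}$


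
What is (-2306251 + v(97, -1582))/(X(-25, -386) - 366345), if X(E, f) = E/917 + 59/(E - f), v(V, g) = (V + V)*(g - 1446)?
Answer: 319305379757/40424568229 ≈ 7.8988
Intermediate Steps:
v(V, g) = 2*V*(-1446 + g) (v(V, g) = (2*V)*(-1446 + g) = 2*V*(-1446 + g))
X(E, f) = 59/(E - f) + E/917 (X(E, f) = E*(1/917) + 59/(E - f) = E/917 + 59/(E - f) = 59/(E - f) + E/917)
(-2306251 + v(97, -1582))/(X(-25, -386) - 366345) = (-2306251 + 2*97*(-1446 - 1582))/((54103 + (-25)² - 1*(-25)*(-386))/(917*(-25 - 1*(-386))) - 366345) = (-2306251 + 2*97*(-3028))/((54103 + 625 - 9650)/(917*(-25 + 386)) - 366345) = (-2306251 - 587432)/((1/917)*45078/361 - 366345) = -2893683/((1/917)*(1/361)*45078 - 366345) = -2893683/(45078/331037 - 366345) = -2893683/(-121273704687/331037) = -2893683*(-331037/121273704687) = 319305379757/40424568229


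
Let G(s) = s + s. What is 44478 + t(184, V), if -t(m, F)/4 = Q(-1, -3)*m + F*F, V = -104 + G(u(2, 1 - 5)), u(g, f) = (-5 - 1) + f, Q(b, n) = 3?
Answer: -19234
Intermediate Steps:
u(g, f) = -6 + f
G(s) = 2*s
V = -124 (V = -104 + 2*(-6 + (1 - 5)) = -104 + 2*(-6 - 4) = -104 + 2*(-10) = -104 - 20 = -124)
t(m, F) = -12*m - 4*F**2 (t(m, F) = -4*(3*m + F*F) = -4*(3*m + F**2) = -4*(F**2 + 3*m) = -12*m - 4*F**2)
44478 + t(184, V) = 44478 + (-12*184 - 4*(-124)**2) = 44478 + (-2208 - 4*15376) = 44478 + (-2208 - 61504) = 44478 - 63712 = -19234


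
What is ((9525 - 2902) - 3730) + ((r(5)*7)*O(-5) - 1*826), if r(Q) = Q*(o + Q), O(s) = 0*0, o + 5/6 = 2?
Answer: 2067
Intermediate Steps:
o = 7/6 (o = -⅚ + 2 = 7/6 ≈ 1.1667)
O(s) = 0
r(Q) = Q*(7/6 + Q)
((9525 - 2902) - 3730) + ((r(5)*7)*O(-5) - 1*826) = ((9525 - 2902) - 3730) + ((((⅙)*5*(7 + 6*5))*7)*0 - 1*826) = (6623 - 3730) + ((((⅙)*5*(7 + 30))*7)*0 - 826) = 2893 + ((((⅙)*5*37)*7)*0 - 826) = 2893 + (((185/6)*7)*0 - 826) = 2893 + ((1295/6)*0 - 826) = 2893 + (0 - 826) = 2893 - 826 = 2067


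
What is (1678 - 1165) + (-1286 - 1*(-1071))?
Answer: 298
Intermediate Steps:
(1678 - 1165) + (-1286 - 1*(-1071)) = 513 + (-1286 + 1071) = 513 - 215 = 298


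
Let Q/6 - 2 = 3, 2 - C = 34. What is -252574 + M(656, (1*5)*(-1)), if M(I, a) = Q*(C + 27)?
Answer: -252724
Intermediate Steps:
C = -32 (C = 2 - 1*34 = 2 - 34 = -32)
Q = 30 (Q = 12 + 6*3 = 12 + 18 = 30)
M(I, a) = -150 (M(I, a) = 30*(-32 + 27) = 30*(-5) = -150)
-252574 + M(656, (1*5)*(-1)) = -252574 - 150 = -252724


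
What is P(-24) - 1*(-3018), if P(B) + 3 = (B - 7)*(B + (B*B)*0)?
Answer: 3759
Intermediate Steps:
P(B) = -3 + B*(-7 + B) (P(B) = -3 + (B - 7)*(B + (B*B)*0) = -3 + (-7 + B)*(B + B²*0) = -3 + (-7 + B)*(B + 0) = -3 + (-7 + B)*B = -3 + B*(-7 + B))
P(-24) - 1*(-3018) = (-3 + (-24)² - 7*(-24)) - 1*(-3018) = (-3 + 576 + 168) + 3018 = 741 + 3018 = 3759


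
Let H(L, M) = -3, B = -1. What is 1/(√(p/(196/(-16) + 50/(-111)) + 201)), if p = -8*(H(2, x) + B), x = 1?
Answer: √701260401/373077 ≈ 0.070981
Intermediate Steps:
p = 32 (p = -8*(-3 - 1) = -8*(-4) = 32)
1/(√(p/(196/(-16) + 50/(-111)) + 201)) = 1/(√(32/(196/(-16) + 50/(-111)) + 201)) = 1/(√(32/(196*(-1/16) + 50*(-1/111)) + 201)) = 1/(√(32/(-49/4 - 50/111) + 201)) = 1/(√(32/(-5639/444) + 201)) = 1/(√(32*(-444/5639) + 201)) = 1/(√(-14208/5639 + 201)) = 1/(√(1119231/5639)) = 1/(3*√701260401/5639) = √701260401/373077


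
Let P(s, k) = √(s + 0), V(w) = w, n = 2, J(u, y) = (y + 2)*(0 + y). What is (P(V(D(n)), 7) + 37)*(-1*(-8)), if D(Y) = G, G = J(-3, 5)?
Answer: 296 + 8*√35 ≈ 343.33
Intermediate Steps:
J(u, y) = y*(2 + y) (J(u, y) = (2 + y)*y = y*(2 + y))
G = 35 (G = 5*(2 + 5) = 5*7 = 35)
D(Y) = 35
P(s, k) = √s
(P(V(D(n)), 7) + 37)*(-1*(-8)) = (√35 + 37)*(-1*(-8)) = (37 + √35)*8 = 296 + 8*√35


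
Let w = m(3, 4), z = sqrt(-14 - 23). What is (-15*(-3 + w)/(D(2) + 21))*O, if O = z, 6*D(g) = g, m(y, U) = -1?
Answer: 45*I*sqrt(37)/16 ≈ 17.108*I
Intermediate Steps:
D(g) = g/6
z = I*sqrt(37) (z = sqrt(-37) = I*sqrt(37) ≈ 6.0828*I)
w = -1
O = I*sqrt(37) ≈ 6.0828*I
(-15*(-3 + w)/(D(2) + 21))*O = (-15*(-3 - 1)/((1/6)*2 + 21))*(I*sqrt(37)) = (-(-60)/(1/3 + 21))*(I*sqrt(37)) = (-(-60)/64/3)*(I*sqrt(37)) = (-(-60)*3/64)*(I*sqrt(37)) = (-15*(-3/16))*(I*sqrt(37)) = 45*(I*sqrt(37))/16 = 45*I*sqrt(37)/16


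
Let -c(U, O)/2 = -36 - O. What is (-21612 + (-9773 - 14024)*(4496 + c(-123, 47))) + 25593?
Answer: -110937633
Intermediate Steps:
c(U, O) = 72 + 2*O (c(U, O) = -2*(-36 - O) = 72 + 2*O)
(-21612 + (-9773 - 14024)*(4496 + c(-123, 47))) + 25593 = (-21612 + (-9773 - 14024)*(4496 + (72 + 2*47))) + 25593 = (-21612 - 23797*(4496 + (72 + 94))) + 25593 = (-21612 - 23797*(4496 + 166)) + 25593 = (-21612 - 23797*4662) + 25593 = (-21612 - 110941614) + 25593 = -110963226 + 25593 = -110937633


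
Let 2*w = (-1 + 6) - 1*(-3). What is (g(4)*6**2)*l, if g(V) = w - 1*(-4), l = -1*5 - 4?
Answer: -2592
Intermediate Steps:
l = -9 (l = -5 - 4 = -9)
w = 4 (w = ((-1 + 6) - 1*(-3))/2 = (5 + 3)/2 = (1/2)*8 = 4)
g(V) = 8 (g(V) = 4 - 1*(-4) = 4 + 4 = 8)
(g(4)*6**2)*l = (8*6**2)*(-9) = (8*36)*(-9) = 288*(-9) = -2592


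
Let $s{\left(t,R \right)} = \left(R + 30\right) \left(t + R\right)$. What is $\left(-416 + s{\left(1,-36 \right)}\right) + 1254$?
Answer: $1048$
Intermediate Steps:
$s{\left(t,R \right)} = \left(30 + R\right) \left(R + t\right)$
$\left(-416 + s{\left(1,-36 \right)}\right) + 1254 = \left(-416 + \left(\left(-36\right)^{2} + 30 \left(-36\right) + 30 \cdot 1 - 36\right)\right) + 1254 = \left(-416 + \left(1296 - 1080 + 30 - 36\right)\right) + 1254 = \left(-416 + 210\right) + 1254 = -206 + 1254 = 1048$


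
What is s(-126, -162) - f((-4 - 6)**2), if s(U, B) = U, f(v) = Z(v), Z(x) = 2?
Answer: -128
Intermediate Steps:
f(v) = 2
s(-126, -162) - f((-4 - 6)**2) = -126 - 1*2 = -126 - 2 = -128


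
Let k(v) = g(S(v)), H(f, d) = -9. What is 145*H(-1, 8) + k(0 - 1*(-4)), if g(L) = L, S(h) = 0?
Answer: -1305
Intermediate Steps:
k(v) = 0
145*H(-1, 8) + k(0 - 1*(-4)) = 145*(-9) + 0 = -1305 + 0 = -1305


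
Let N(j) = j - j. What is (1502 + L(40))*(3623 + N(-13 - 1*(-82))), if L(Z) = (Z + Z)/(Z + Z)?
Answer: 5445369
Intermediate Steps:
N(j) = 0
L(Z) = 1 (L(Z) = (2*Z)/((2*Z)) = (2*Z)*(1/(2*Z)) = 1)
(1502 + L(40))*(3623 + N(-13 - 1*(-82))) = (1502 + 1)*(3623 + 0) = 1503*3623 = 5445369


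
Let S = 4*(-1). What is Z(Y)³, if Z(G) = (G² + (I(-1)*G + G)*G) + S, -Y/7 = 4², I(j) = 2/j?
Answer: -64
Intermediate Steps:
S = -4
Y = -112 (Y = -7*4² = -7*16 = -112)
Z(G) = -4 (Z(G) = (G² + ((2/(-1))*G + G)*G) - 4 = (G² + ((2*(-1))*G + G)*G) - 4 = (G² + (-2*G + G)*G) - 4 = (G² + (-G)*G) - 4 = (G² - G²) - 4 = 0 - 4 = -4)
Z(Y)³ = (-4)³ = -64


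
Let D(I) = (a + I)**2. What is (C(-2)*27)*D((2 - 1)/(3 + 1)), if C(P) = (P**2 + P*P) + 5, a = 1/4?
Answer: 351/4 ≈ 87.750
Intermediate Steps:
a = 1/4 ≈ 0.25000
D(I) = (1/4 + I)**2
C(P) = 5 + 2*P**2 (C(P) = (P**2 + P**2) + 5 = 2*P**2 + 5 = 5 + 2*P**2)
(C(-2)*27)*D((2 - 1)/(3 + 1)) = ((5 + 2*(-2)**2)*27)*((1 + 4*((2 - 1)/(3 + 1)))**2/16) = ((5 + 2*4)*27)*((1 + 4*(1/4))**2/16) = ((5 + 8)*27)*((1 + 4*(1*(1/4)))**2/16) = (13*27)*((1 + 4*(1/4))**2/16) = 351*((1 + 1)**2/16) = 351*((1/16)*2**2) = 351*((1/16)*4) = 351*(1/4) = 351/4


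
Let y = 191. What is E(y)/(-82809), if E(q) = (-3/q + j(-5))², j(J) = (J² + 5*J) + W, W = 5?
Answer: -906304/3020955129 ≈ -0.00030001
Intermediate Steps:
j(J) = 5 + J² + 5*J (j(J) = (J² + 5*J) + 5 = 5 + J² + 5*J)
E(q) = (5 - 3/q)² (E(q) = (-3/q + (5 + (-5)² + 5*(-5)))² = (-3/q + (5 + 25 - 25))² = (-3/q + 5)² = (5 - 3/q)²)
E(y)/(-82809) = ((-3 + 5*191)²/191²)/(-82809) = ((-3 + 955)²/36481)*(-1/82809) = ((1/36481)*952²)*(-1/82809) = ((1/36481)*906304)*(-1/82809) = (906304/36481)*(-1/82809) = -906304/3020955129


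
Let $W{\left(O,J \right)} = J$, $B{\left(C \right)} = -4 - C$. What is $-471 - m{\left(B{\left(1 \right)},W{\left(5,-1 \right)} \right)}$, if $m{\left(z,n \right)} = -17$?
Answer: $-454$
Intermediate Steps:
$-471 - m{\left(B{\left(1 \right)},W{\left(5,-1 \right)} \right)} = -471 - -17 = -471 + 17 = -454$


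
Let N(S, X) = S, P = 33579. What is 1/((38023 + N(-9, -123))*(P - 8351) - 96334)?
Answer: 1/958920858 ≈ 1.0428e-9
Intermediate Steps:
1/((38023 + N(-9, -123))*(P - 8351) - 96334) = 1/((38023 - 9)*(33579 - 8351) - 96334) = 1/(38014*25228 - 96334) = 1/(959017192 - 96334) = 1/958920858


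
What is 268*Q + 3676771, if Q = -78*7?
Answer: 3530443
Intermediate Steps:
Q = -546
268*Q + 3676771 = 268*(-546) + 3676771 = -146328 + 3676771 = 3530443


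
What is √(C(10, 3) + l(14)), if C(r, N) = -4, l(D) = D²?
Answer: 8*√3 ≈ 13.856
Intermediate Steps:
√(C(10, 3) + l(14)) = √(-4 + 14²) = √(-4 + 196) = √192 = 8*√3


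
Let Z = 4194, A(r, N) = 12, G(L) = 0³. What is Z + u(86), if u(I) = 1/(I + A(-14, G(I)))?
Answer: 411013/98 ≈ 4194.0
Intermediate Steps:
G(L) = 0
u(I) = 1/(12 + I) (u(I) = 1/(I + 12) = 1/(12 + I))
Z + u(86) = 4194 + 1/(12 + 86) = 4194 + 1/98 = 411013/98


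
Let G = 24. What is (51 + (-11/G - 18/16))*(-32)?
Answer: -4744/3 ≈ -1581.3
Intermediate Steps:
(51 + (-11/G - 18/16))*(-32) = (51 + (-11/24 - 18/16))*(-32) = (51 + (-11*1/24 - 18*1/16))*(-32) = (51 + (-11/24 - 9/8))*(-32) = (51 - 19/12)*(-32) = (593/12)*(-32) = -4744/3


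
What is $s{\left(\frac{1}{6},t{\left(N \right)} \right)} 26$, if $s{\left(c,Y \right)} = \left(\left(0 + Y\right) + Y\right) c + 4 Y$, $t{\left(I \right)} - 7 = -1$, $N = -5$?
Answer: $676$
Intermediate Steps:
$t{\left(I \right)} = 6$ ($t{\left(I \right)} = 7 - 1 = 6$)
$s{\left(c,Y \right)} = 4 Y + 2 Y c$ ($s{\left(c,Y \right)} = \left(Y + Y\right) c + 4 Y = 2 Y c + 4 Y = 4 Y + 2 Y c$)
$s{\left(\frac{1}{6},t{\left(N \right)} \right)} 26 = 2 \cdot 6 \left(2 + \frac{1}{6}\right) 26 = 2 \cdot 6 \cdot \frac{13}{6} \cdot 26 = 26 \cdot 26 = 676$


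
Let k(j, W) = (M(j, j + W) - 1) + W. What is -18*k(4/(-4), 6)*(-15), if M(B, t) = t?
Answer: 2700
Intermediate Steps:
k(j, W) = -1 + j + 2*W (k(j, W) = ((j + W) - 1) + W = ((W + j) - 1) + W = (-1 + W + j) + W = -1 + j + 2*W)
-18*k(4/(-4), 6)*(-15) = -18*(-1 + 4/(-4) + 2*6)*(-15) = -18*(-1 + 4*(-¼) + 12)*(-15) = -18*(-1 - 1 + 12)*(-15) = -18*10*(-15) = -180*(-15) = 2700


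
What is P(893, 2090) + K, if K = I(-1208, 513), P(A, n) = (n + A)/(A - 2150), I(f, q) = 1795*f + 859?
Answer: -2724551740/1257 ≈ -2.1675e+6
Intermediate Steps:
I(f, q) = 859 + 1795*f
P(A, n) = (A + n)/(-2150 + A)
K = -2167501 (K = 859 + 1795*(-1208) = 859 - 2168360 = -2167501)
P(893, 2090) + K = (893 + 2090)/(-2150 + 893) - 2167501 = 2983/(-1257) - 2167501 = -1/1257*2983 - 2167501 = -2983/1257 - 2167501 = -2724551740/1257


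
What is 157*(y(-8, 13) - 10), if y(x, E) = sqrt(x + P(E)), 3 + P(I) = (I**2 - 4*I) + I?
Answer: -1570 + 157*sqrt(119) ≈ 142.67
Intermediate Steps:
P(I) = -3 + I**2 - 3*I (P(I) = -3 + ((I**2 - 4*I) + I) = -3 + (I**2 - 3*I) = -3 + I**2 - 3*I)
y(x, E) = sqrt(-3 + x + E**2 - 3*E) (y(x, E) = sqrt(x + (-3 + E**2 - 3*E)) = sqrt(-3 + x + E**2 - 3*E))
157*(y(-8, 13) - 10) = 157*(sqrt(-3 - 8 + 13**2 - 3*13) - 10) = 157*(sqrt(-3 - 8 + 169 - 39) - 10) = 157*(sqrt(119) - 10) = 157*(-10 + sqrt(119)) = -1570 + 157*sqrt(119)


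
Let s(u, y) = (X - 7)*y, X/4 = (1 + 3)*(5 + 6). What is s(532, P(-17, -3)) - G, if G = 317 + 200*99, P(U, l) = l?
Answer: -20624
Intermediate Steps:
X = 176 (X = 4*((1 + 3)*(5 + 6)) = 4*(4*11) = 4*44 = 176)
G = 20117 (G = 317 + 19800 = 20117)
s(u, y) = 169*y (s(u, y) = (176 - 7)*y = 169*y)
s(532, P(-17, -3)) - G = 169*(-3) - 1*20117 = -507 - 20117 = -20624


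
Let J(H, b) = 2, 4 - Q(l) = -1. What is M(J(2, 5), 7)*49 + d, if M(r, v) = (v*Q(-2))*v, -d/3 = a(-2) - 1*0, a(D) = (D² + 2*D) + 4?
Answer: 11993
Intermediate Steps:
a(D) = 4 + D² + 2*D
Q(l) = 5 (Q(l) = 4 - 1*(-1) = 4 + 1 = 5)
d = -12 (d = -3*((4 + (-2)² + 2*(-2)) - 1*0) = -3*((4 + 4 - 4) + 0) = -3*(4 + 0) = -3*4 = -12)
M(r, v) = 5*v² (M(r, v) = (v*5)*v = (5*v)*v = 5*v²)
M(J(2, 5), 7)*49 + d = (5*7²)*49 - 12 = (5*49)*49 - 12 = 245*49 - 12 = 12005 - 12 = 11993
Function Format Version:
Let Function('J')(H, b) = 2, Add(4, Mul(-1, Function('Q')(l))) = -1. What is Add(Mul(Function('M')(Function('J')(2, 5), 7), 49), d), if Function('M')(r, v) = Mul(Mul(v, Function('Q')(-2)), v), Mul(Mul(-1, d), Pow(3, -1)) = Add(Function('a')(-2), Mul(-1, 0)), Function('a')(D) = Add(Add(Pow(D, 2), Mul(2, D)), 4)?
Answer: 11993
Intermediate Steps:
Function('a')(D) = Add(4, Pow(D, 2), Mul(2, D))
Function('Q')(l) = 5 (Function('Q')(l) = Add(4, Mul(-1, -1)) = Add(4, 1) = 5)
d = -12 (d = Mul(-3, Add(Add(4, Pow(-2, 2), Mul(2, -2)), Mul(-1, 0))) = Mul(-3, Add(Add(4, 4, -4), 0)) = Mul(-3, Add(4, 0)) = Mul(-3, 4) = -12)
Function('M')(r, v) = Mul(5, Pow(v, 2)) (Function('M')(r, v) = Mul(Mul(v, 5), v) = Mul(Mul(5, v), v) = Mul(5, Pow(v, 2)))
Add(Mul(Function('M')(Function('J')(2, 5), 7), 49), d) = Add(Mul(Mul(5, Pow(7, 2)), 49), -12) = Add(Mul(Mul(5, 49), 49), -12) = Add(Mul(245, 49), -12) = Add(12005, -12) = 11993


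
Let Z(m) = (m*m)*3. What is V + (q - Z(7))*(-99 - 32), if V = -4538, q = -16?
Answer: 16815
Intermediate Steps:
Z(m) = 3*m² (Z(m) = m²*3 = 3*m²)
V + (q - Z(7))*(-99 - 32) = -4538 + (-16 - 3*7²)*(-99 - 32) = -4538 + (-16 - 3*49)*(-131) = -4538 + (-16 - 1*147)*(-131) = -4538 + (-16 - 147)*(-131) = -4538 - 163*(-131) = -4538 + 21353 = 16815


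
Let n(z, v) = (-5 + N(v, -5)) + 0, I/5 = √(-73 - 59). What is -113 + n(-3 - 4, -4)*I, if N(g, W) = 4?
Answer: -113 - 10*I*√33 ≈ -113.0 - 57.446*I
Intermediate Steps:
I = 10*I*√33 (I = 5*√(-73 - 59) = 5*√(-132) = 5*(2*I*√33) = 10*I*√33 ≈ 57.446*I)
n(z, v) = -1 (n(z, v) = (-5 + 4) + 0 = -1 + 0 = -1)
-113 + n(-3 - 4, -4)*I = -113 - 10*I*√33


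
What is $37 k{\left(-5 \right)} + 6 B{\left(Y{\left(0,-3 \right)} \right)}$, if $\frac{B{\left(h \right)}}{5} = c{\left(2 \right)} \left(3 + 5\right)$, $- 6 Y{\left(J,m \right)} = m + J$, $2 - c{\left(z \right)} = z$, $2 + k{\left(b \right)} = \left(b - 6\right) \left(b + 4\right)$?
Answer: $333$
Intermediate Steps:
$k{\left(b \right)} = -2 + \left(-6 + b\right) \left(4 + b\right)$ ($k{\left(b \right)} = -2 + \left(b - 6\right) \left(b + 4\right) = -2 + \left(-6 + b\right) \left(4 + b\right)$)
$c{\left(z \right)} = 2 - z$
$Y{\left(J,m \right)} = - \frac{J}{6} - \frac{m}{6}$ ($Y{\left(J,m \right)} = - \frac{m + J}{6} = - \frac{J + m}{6} = - \frac{J}{6} - \frac{m}{6}$)
$B{\left(h \right)} = 0$ ($B{\left(h \right)} = 5 \left(2 - 2\right) \left(3 + 5\right) = 5 \left(2 - 2\right) 8 = 5 \cdot 0 \cdot 8 = 5 \cdot 0 = 0$)
$37 k{\left(-5 \right)} + 6 B{\left(Y{\left(0,-3 \right)} \right)} = 37 \left(-26 + \left(-5\right)^{2} - -10\right) + 6 \cdot 0 = 37 \left(-26 + 25 + 10\right) + 0 = 37 \cdot 9 + 0 = 333 + 0 = 333$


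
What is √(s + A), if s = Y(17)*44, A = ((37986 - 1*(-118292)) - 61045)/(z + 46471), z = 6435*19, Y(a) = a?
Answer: √1332062739506/42184 ≈ 27.360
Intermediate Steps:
z = 122265
A = 95233/168736 (A = ((37986 - 1*(-118292)) - 61045)/(122265 + 46471) = ((37986 + 118292) - 61045)/168736 = (156278 - 61045)*(1/168736) = 95233*(1/168736) = 95233/168736 ≈ 0.56439)
s = 748 (s = 17*44 = 748)
√(s + A) = √(748 + 95233/168736) = √(126309761/168736) = √1332062739506/42184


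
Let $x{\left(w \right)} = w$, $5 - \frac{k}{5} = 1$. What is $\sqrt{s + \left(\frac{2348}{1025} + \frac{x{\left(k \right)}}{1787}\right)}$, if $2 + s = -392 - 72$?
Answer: $\frac{i \sqrt{62228899596458}}{366335} \approx 21.534 i$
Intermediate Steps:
$k = 20$ ($k = 25 - 5 = 20$)
$s = -466$ ($s = -2 - 464 = -466$)
$\sqrt{s + \left(\frac{2348}{1025} + \frac{x{\left(k \right)}}{1787}\right)} = \sqrt{-466 + \left(\frac{2348}{1025} + \frac{20}{1787}\right)} = \sqrt{-466 + \frac{4216376}{1831675}} = \sqrt{- \frac{849344174}{1831675}} = \frac{i \sqrt{62228899596458}}{366335}$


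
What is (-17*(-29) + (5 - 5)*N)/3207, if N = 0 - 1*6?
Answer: 493/3207 ≈ 0.15373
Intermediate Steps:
N = -6 (N = 0 - 6 = -6)
(-17*(-29) + (5 - 5)*N)/3207 = (-17*(-29) + (5 - 5)*(-6))/3207 = (493 + 0*(-6))*(1/3207) = (493 + 0)*(1/3207) = 493*(1/3207) = 493/3207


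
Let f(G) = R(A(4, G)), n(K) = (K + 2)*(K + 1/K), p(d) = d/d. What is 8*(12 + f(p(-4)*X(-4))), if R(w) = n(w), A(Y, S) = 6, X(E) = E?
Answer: 1472/3 ≈ 490.67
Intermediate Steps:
p(d) = 1
n(K) = (2 + K)*(K + 1/K)
R(w) = 1 + w² + 2*w + 2/w
f(G) = 148/3 (f(G) = 1 + 6² + 2*6 + 2/6 = 1 + 36 + 12 + 2*(⅙) = 1 + 36 + 12 + ⅓ = 148/3)
8*(12 + f(p(-4)*X(-4))) = 8*(12 + 148/3) = 8*(184/3) = 1472/3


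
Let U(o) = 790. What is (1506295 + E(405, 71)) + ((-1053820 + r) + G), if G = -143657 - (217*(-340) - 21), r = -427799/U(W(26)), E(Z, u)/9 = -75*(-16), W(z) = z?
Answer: 310373211/790 ≈ 3.9288e+5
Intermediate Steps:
E(Z, u) = 10800 (E(Z, u) = 9*(-75*(-16)) = 9*1200 = 10800)
r = -427799/790 ≈ -541.52
G = -69856 (G = -143657 - (-73780 - 21) = -143657 - 1*(-73801) = -143657 + 73801 = -69856)
(1506295 + E(405, 71)) + ((-1053820 + r) + G) = (1506295 + 10800) + ((-1053820 - 427799/790) - 69856) = 1517095 + (-832945599/790 - 69856) = 1517095 - 888131839/790 = 310373211/790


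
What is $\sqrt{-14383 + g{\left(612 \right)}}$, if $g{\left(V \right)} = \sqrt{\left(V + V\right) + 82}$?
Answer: $\sqrt{-14383 + \sqrt{1306}} \approx 119.78 i$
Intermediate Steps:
$g{\left(V \right)} = \sqrt{82 + 2 V}$ ($g{\left(V \right)} = \sqrt{2 V + 82} = \sqrt{82 + 2 V}$)
$\sqrt{-14383 + g{\left(612 \right)}} = \sqrt{-14383 + \sqrt{82 + 2 \cdot 612}} = \sqrt{-14383 + \sqrt{82 + 1224}} = \sqrt{-14383 + \sqrt{1306}}$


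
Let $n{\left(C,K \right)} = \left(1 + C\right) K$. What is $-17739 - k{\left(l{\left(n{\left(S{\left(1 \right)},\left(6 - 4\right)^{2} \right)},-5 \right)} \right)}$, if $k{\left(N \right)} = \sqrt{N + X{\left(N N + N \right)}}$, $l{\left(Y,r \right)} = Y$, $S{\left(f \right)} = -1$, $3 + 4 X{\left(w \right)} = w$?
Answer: $-17739 - \frac{i \sqrt{3}}{2} \approx -17739.0 - 0.86602 i$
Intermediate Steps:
$X{\left(w \right)} = - \frac{3}{4} + \frac{w}{4}$
$n{\left(C,K \right)} = K \left(1 + C\right)$
$k{\left(N \right)} = \sqrt{- \frac{3}{4} + \frac{N^{2}}{4} + \frac{5 N}{4}}$ ($k{\left(N \right)} = \sqrt{N + \left(- \frac{3}{4} + \frac{N N + N}{4}\right)} = \sqrt{N + \left(- \frac{3}{4} + \frac{N^{2} + N}{4}\right)} = \sqrt{N + \left(- \frac{3}{4} + \frac{N + N^{2}}{4}\right)} = \sqrt{N - \left(\frac{3}{4} - \frac{N}{4} - \frac{N^{2}}{4}\right)} = \sqrt{N + \left(- \frac{3}{4} + \frac{N}{4} + \frac{N^{2}}{4}\right)} = \sqrt{- \frac{3}{4} + \frac{N^{2}}{4} + \frac{5 N}{4}}$)
$-17739 - k{\left(l{\left(n{\left(S{\left(1 \right)},\left(6 - 4\right)^{2} \right)},-5 \right)} \right)} = -17739 - \frac{\sqrt{-3 + \left(\left(6 - 4\right)^{2} \left(1 - 1\right)\right)^{2} + 5 \left(6 - 4\right)^{2} \left(1 - 1\right)}}{2} = -17739 - \frac{\sqrt{-3 + \left(2^{2} \cdot 0\right)^{2} + 5 \cdot 2^{2} \cdot 0}}{2} = -17739 - \frac{\sqrt{-3 + \left(4 \cdot 0\right)^{2} + 5 \cdot 4 \cdot 0}}{2} = -17739 - \frac{\sqrt{-3 + 0^{2} + 5 \cdot 0}}{2} = -17739 - \frac{\sqrt{-3 + 0 + 0}}{2} = -17739 - \frac{\sqrt{-3}}{2} = -17739 - \frac{i \sqrt{3}}{2}$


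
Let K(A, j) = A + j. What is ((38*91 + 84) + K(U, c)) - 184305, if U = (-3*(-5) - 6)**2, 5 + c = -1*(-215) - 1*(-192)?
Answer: -180280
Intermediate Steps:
c = 402 (c = -5 + (-1*(-215) - 1*(-192)) = -5 + (215 + 192) = -5 + 407 = 402)
U = 81 (U = (-1*(-15) - 6)**2 = (15 - 6)**2 = 9**2 = 81)
((38*91 + 84) + K(U, c)) - 184305 = ((38*91 + 84) + (81 + 402)) - 184305 = ((3458 + 84) + 483) - 184305 = (3542 + 483) - 184305 = 4025 - 184305 = -180280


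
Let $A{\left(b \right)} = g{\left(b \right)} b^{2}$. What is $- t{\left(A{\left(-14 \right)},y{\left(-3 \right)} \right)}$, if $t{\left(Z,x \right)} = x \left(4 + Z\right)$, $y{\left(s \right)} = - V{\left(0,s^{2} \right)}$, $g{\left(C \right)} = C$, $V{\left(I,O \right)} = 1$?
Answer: $-2740$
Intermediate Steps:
$A{\left(b \right)} = b^{3}$ ($A{\left(b \right)} = b b^{2} = b^{3}$)
$y{\left(s \right)} = -1$ ($y{\left(s \right)} = \left(-1\right) 1 = -1$)
$- t{\left(A{\left(-14 \right)},y{\left(-3 \right)} \right)} = - \left(-1\right) \left(4 + \left(-14\right)^{3}\right) = - \left(-1\right) \left(4 - 2744\right) = - \left(-1\right) \left(-2740\right) = \left(-1\right) 2740 = -2740$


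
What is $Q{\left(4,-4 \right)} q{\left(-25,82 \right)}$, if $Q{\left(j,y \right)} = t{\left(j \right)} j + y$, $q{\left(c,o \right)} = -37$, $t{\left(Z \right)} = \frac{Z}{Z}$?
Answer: $0$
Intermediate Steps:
$t{\left(Z \right)} = 1$
$Q{\left(j,y \right)} = j + y$ ($Q{\left(j,y \right)} = 1 j + y = j + y$)
$Q{\left(4,-4 \right)} q{\left(-25,82 \right)} = \left(4 - 4\right) \left(-37\right) = 0 \left(-37\right) = 0$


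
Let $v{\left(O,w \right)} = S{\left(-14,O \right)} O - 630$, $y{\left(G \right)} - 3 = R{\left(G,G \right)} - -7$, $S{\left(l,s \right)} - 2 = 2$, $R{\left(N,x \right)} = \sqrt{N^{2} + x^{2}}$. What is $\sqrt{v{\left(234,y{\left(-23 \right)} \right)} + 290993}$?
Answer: $\sqrt{291299} \approx 539.72$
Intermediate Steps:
$S{\left(l,s \right)} = 4$ ($S{\left(l,s \right)} = 2 + 2 = 4$)
$y{\left(G \right)} = 10 + \sqrt{2} \sqrt{G^{2}}$ ($y{\left(G \right)} = 3 + \left(\sqrt{G^{2} + G^{2}} - -7\right) = 3 + \left(\sqrt{2 G^{2}} + 7\right) = 3 + \left(\sqrt{2} \sqrt{G^{2}} + 7\right) = 3 + \left(7 + \sqrt{2} \sqrt{G^{2}}\right) = 10 + \sqrt{2} \sqrt{G^{2}}$)
$v{\left(O,w \right)} = -630 + 4 O$ ($v{\left(O,w \right)} = 4 O - 630 = -630 + 4 O$)
$\sqrt{v{\left(234,y{\left(-23 \right)} \right)} + 290993} = \sqrt{\left(-630 + 4 \cdot 234\right) + 290993} = \sqrt{\left(-630 + 936\right) + 290993} = \sqrt{306 + 290993} = \sqrt{291299}$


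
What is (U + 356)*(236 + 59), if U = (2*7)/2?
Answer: 107085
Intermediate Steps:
U = 7 (U = 14*(½) = 7)
(U + 356)*(236 + 59) = (7 + 356)*(236 + 59) = 363*295 = 107085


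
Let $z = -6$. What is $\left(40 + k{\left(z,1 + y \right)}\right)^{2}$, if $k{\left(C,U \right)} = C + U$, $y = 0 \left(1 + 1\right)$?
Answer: $1225$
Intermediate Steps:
$y = 0$ ($y = 0 \cdot 2 = 0$)
$\left(40 + k{\left(z,1 + y \right)}\right)^{2} = \left(40 + \left(-6 + \left(1 + 0\right)\right)\right)^{2} = \left(40 + \left(-6 + 1\right)\right)^{2} = \left(40 - 5\right)^{2} = 35^{2} = 1225$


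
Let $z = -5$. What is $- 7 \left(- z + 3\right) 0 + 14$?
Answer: $14$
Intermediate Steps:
$- 7 \left(- z + 3\right) 0 + 14 = - 7 \left(\left(-1\right) \left(-5\right) + 3\right) 0 + 14 = - 7 \left(5 + 3\right) 0 + 14 = - 7 \cdot 8 \cdot 0 + 14 = \left(-7\right) 0 + 14 = 0 + 14 = 14$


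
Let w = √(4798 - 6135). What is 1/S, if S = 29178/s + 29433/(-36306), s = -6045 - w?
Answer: 12102*(-√1337 + 6045*I)/(-412419651*I + 9811*√1337) ≈ -0.17738 - 0.00091866*I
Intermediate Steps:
w = I*√1337 (w = √(-1337) = I*√1337 ≈ 36.565*I)
s = -6045 - I*√1337 ≈ -6045.0 - 36.565*I
S = -9811/12102 + 29178/(-6045 - I*√1337) (S = 29178/(-6045 - I*√1337) + 29433/(-36306) = 29178/(-6045 - I*√1337) + 29433*(-1/36306) = 29178/(-6045 - I*√1337) - 9811/12102 = -9811/12102 + 29178/(-6045 - I*√1337) ≈ -5.6373 + 0.029195*I)
1/S = 1/((-9811*√1337 + 412419651*I)/(12102*(√1337 - 6045*I))) = 12102*(√1337 - 6045*I)/(-9811*√1337 + 412419651*I)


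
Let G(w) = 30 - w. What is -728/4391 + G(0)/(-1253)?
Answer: -1043914/5501923 ≈ -0.18974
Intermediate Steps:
-728/4391 + G(0)/(-1253) = -728/4391 + (30 - 1*0)/(-1253) = -728*1/4391 + (30 + 0)*(-1/1253) = -728/4391 + 30*(-1/1253) = -728/4391 - 30/1253 = -1043914/5501923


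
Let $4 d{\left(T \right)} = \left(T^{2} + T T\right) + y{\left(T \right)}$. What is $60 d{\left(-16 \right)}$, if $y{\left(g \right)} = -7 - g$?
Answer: $7815$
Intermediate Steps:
$d{\left(T \right)} = - \frac{7}{4} + \frac{T^{2}}{2} - \frac{T}{4}$ ($d{\left(T \right)} = \frac{\left(T^{2} + T T\right) - \left(7 + T\right)}{4} = \frac{\left(T^{2} + T^{2}\right) - \left(7 + T\right)}{4} = \frac{2 T^{2} - \left(7 + T\right)}{4} = \frac{-7 - T + 2 T^{2}}{4} = - \frac{7}{4} + \frac{T^{2}}{2} - \frac{T}{4}$)
$60 d{\left(-16 \right)} = 60 \left(- \frac{7}{4} + \frac{\left(-16\right)^{2}}{2} - -4\right) = 60 \left(- \frac{7}{4} + \frac{1}{2} \cdot 256 + 4\right) = 60 \left(- \frac{7}{4} + 128 + 4\right) = 60 \cdot \frac{521}{4} = 7815$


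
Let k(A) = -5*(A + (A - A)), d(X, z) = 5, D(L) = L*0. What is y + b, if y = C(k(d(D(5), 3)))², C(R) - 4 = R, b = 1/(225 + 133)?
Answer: 157879/358 ≈ 441.00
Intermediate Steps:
D(L) = 0
k(A) = -5*A (k(A) = -5*(A + 0) = -5*A)
b = 1/358 ≈ 0.0027933
C(R) = 4 + R
y = 441 (y = (4 - 5*5)² = (4 - 25)² = (-21)² = 441)
y + b = 441 + 1/358 = 157879/358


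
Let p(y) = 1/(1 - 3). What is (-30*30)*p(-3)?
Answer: 450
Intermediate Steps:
p(y) = -½ (p(y) = 1/(-2) = -½)
(-30*30)*p(-3) = -30*30*(-½) = -900*(-½) = 450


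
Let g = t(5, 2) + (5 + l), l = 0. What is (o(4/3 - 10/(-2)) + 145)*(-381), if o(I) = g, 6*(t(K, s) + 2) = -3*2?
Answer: -56007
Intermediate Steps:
t(K, s) = -3 (t(K, s) = -2 + (-3*2)/6 = -2 + (⅙)*(-6) = -2 - 1 = -3)
g = 2 (g = -3 + (5 + 0) = -3 + 5 = 2)
o(I) = 2
(o(4/3 - 10/(-2)) + 145)*(-381) = (2 + 145)*(-381) = 147*(-381) = -56007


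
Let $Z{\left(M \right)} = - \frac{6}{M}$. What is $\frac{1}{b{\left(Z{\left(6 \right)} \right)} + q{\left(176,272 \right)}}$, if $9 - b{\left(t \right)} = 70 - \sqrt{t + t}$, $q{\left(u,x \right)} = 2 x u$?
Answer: $\frac{95683}{9155236491} - \frac{i \sqrt{2}}{9155236491} \approx 1.0451 \cdot 10^{-5} - 1.5447 \cdot 10^{-10} i$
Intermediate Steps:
$q{\left(u,x \right)} = 2 u x$
$b{\left(t \right)} = -61 + \sqrt{2} \sqrt{t}$ ($b{\left(t \right)} = 9 - \left(70 - \sqrt{t + t}\right) = 9 - \left(70 - \sqrt{2 t}\right) = 9 - \left(70 - \sqrt{2} \sqrt{t}\right) = 9 + \left(-70 + \sqrt{2} \sqrt{t}\right) = -61 + \sqrt{2} \sqrt{t}$)
$\frac{1}{b{\left(Z{\left(6 \right)} \right)} + q{\left(176,272 \right)}} = \frac{1}{\left(-61 + \sqrt{2} \sqrt{- \frac{6}{6}}\right) + 2 \cdot 176 \cdot 272} = \frac{1}{\left(-61 + \sqrt{2} \sqrt{\left(-6\right) \frac{1}{6}}\right) + 95744} = \frac{1}{\left(-61 + \sqrt{2} \sqrt{-1}\right) + 95744} = \frac{1}{\left(-61 + \sqrt{2} i\right) + 95744} = \frac{1}{\left(-61 + i \sqrt{2}\right) + 95744} = \frac{1}{95683 + i \sqrt{2}}$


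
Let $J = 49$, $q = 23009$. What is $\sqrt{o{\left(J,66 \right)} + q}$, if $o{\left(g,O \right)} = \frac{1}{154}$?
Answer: $\frac{\sqrt{545681598}}{154} \approx 151.69$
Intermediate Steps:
$o{\left(g,O \right)} = \frac{1}{154}$
$\sqrt{o{\left(J,66 \right)} + q} = \sqrt{\frac{1}{154} + 23009} = \sqrt{\frac{3543387}{154}} = \frac{\sqrt{545681598}}{154}$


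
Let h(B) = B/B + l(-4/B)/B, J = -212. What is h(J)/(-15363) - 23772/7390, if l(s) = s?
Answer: -683929000391/212608659420 ≈ -3.2168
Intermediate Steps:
h(B) = 1 - 4/B² (h(B) = B/B + (-4/B)/B = 1 - 4/B²)
h(J)/(-15363) - 23772/7390 = (1 - 4/(-212)²)/(-15363) - 23772/7390 = (1 - 4*1/44944)*(-1/15363) - 23772*1/7390 = (1 - 1/11236)*(-1/15363) - 11886/3695 = (11235/11236)*(-1/15363) - 11886/3695 = -3745/57539556 - 11886/3695 = -683929000391/212608659420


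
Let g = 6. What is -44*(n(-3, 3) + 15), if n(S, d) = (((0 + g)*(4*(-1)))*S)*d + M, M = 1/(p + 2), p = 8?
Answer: -50842/5 ≈ -10168.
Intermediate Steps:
M = ⅒ (M = 1/(8 + 2) = 1/10 = ⅒ ≈ 0.10000)
n(S, d) = ⅒ - 24*S*d (n(S, d) = (((0 + 6)*(4*(-1)))*S)*d + ⅒ = ((6*(-4))*S)*d + ⅒ = (-24*S)*d + ⅒ = -24*S*d + ⅒ = ⅒ - 24*S*d)
-44*(n(-3, 3) + 15) = -44*((⅒ - 24*(-3)*3) + 15) = -44*((⅒ + 216) + 15) = -44*(2161/10 + 15) = -44*2311/10 = -50842/5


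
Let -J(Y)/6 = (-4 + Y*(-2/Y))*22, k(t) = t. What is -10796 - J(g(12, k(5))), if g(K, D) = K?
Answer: -11588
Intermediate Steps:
J(Y) = 792 (J(Y) = -6*(-4 + Y*(-2/Y))*22 = -6*(-4 - 2)*22 = -(-36)*22 = -6*(-132) = 792)
-10796 - J(g(12, k(5))) = -10796 - 1*792 = -10796 - 792 = -11588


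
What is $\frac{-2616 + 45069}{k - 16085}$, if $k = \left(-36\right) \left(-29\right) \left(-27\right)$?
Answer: $- \frac{42453}{44273} \approx -0.95889$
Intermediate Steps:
$k = -28188$ ($k = 1044 \left(-27\right) = -28188$)
$\frac{-2616 + 45069}{k - 16085} = \frac{-2616 + 45069}{-28188 - 16085} = \frac{42453}{-44273} = 42453 \left(- \frac{1}{44273}\right) = - \frac{42453}{44273}$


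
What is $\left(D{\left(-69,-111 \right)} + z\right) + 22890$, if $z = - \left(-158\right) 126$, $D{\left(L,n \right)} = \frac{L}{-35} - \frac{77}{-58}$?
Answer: $\frac{86886637}{2030} \approx 42801.0$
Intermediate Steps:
$D{\left(L,n \right)} = \frac{77}{58} - \frac{L}{35}$ ($D{\left(L,n \right)} = L \left(- \frac{1}{35}\right) - - \frac{77}{58} = - \frac{L}{35} + \frac{77}{58} = \frac{77}{58} - \frac{L}{35}$)
$z = 19908$ ($z = \left(-1\right) \left(-19908\right) = 19908$)
$\left(D{\left(-69,-111 \right)} + z\right) + 22890 = \left(\left(\frac{77}{58} - - \frac{69}{35}\right) + 19908\right) + 22890 = \left(\left(\frac{77}{58} + \frac{69}{35}\right) + 19908\right) + 22890 = \left(\frac{6697}{2030} + 19908\right) + 22890 = \frac{40419937}{2030} + 22890 = \frac{86886637}{2030}$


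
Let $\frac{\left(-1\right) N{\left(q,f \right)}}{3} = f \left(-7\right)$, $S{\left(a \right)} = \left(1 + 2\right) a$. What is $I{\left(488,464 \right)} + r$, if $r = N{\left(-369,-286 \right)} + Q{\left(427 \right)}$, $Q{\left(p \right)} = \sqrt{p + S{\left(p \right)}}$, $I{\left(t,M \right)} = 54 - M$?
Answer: $-6416 + 2 \sqrt{427} \approx -6374.7$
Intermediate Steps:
$S{\left(a \right)} = 3 a$
$Q{\left(p \right)} = 2 \sqrt{p}$ ($Q{\left(p \right)} = \sqrt{p + 3 p} = \sqrt{4 p} = 2 \sqrt{p}$)
$N{\left(q,f \right)} = 21 f$ ($N{\left(q,f \right)} = - 3 f \left(-7\right) = - 3 \left(- 7 f\right) = 21 f$)
$r = -6006 + 2 \sqrt{427}$ ($r = 21 \left(-286\right) + 2 \sqrt{427} = -6006 + 2 \sqrt{427} \approx -5964.7$)
$I{\left(488,464 \right)} + r = \left(54 - 464\right) - \left(6006 - 2 \sqrt{427}\right) = -410 - \left(6006 - 2 \sqrt{427}\right) = -6416 + 2 \sqrt{427}$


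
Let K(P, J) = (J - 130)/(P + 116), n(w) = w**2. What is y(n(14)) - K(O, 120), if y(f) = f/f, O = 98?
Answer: 112/107 ≈ 1.0467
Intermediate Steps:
K(P, J) = (-130 + J)/(116 + P)
y(f) = 1
y(n(14)) - K(O, 120) = 1 - (-130 + 120)/(116 + 98) = 1 - (-10)/214 = 1 - 1*(-5/107) = 1 + 5/107 = 112/107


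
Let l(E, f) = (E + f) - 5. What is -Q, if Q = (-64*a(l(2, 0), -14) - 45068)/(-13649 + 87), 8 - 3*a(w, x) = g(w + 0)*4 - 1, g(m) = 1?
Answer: -67762/20343 ≈ -3.3310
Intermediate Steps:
l(E, f) = -5 + E + f
a(w, x) = 5/3 (a(w, x) = 8/3 - (1*4 - 1)/3 = 8/3 - (4 - 1)/3 = 8/3 - ⅓*3 = 8/3 - 1 = 5/3)
Q = 67762/20343 (Q = (-64*5/3 - 45068)/(-13649 + 87) = (-320/3 - 45068)/(-13562) = -135524/3*(-1/13562) = 67762/20343 ≈ 3.3310)
-Q = -1*67762/20343 = -67762/20343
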